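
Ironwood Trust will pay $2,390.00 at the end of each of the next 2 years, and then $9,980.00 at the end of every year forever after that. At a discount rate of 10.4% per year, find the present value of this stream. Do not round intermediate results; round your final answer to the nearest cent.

PV of 2-year annuity: $2,390.00 × [1 − (1+0.104)^−2] / 0.104 = 4125.77452
Perpetuity value at year 2: $9,980.00 / 0.104 = 95961.53846
PV of perpetuity: 95961.53846 / (1+0.104)^2 = 78733.40887
Total PV = 4125.77452 + 78733.40887 = 82859.18339

$82859.18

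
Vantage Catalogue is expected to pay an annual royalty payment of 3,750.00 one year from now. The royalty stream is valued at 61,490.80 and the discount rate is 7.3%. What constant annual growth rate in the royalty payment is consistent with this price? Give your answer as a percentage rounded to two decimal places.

1.20%

P = D₁/(r−g) ⇒ g = r − D₁/P = 0.073 − 3,750.00/61,490.80 = 0.012015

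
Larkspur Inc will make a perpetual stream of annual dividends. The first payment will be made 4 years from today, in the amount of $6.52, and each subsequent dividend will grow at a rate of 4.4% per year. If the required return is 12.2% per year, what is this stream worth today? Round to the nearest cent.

$59.18

Value at end of year 3: C₁ / (r − g) = $6.52 / (0.122 − 0.044) = $83.5897
Discount to today: PV = $83.5897 / (1 + 0.122)^3 = $83.5897 / 1.412468 = $59.18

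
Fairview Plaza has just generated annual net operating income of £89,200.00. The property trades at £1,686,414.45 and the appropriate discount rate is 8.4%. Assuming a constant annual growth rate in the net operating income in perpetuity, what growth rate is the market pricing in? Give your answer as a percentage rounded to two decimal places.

P = D₀(1+g)/(r−g) ⇒ P(r−g) = D₀(1+g) ⇒ g(P+D₀) = P·r − D₀
g = (P·r − D₀)/(P + D₀) = (£1,686,414.45×0.084 − £89,200.00) / (£1,686,414.45 + £89,200.00) = 0.029544

2.95%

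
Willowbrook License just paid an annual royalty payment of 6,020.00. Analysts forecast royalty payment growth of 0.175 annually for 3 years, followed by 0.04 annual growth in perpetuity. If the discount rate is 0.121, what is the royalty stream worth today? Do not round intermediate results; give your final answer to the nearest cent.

D_1 = 7073.50000
D_2 = 8311.36250
D_3 = 9765.85094
Terminal value at year 3: TV = D_3×(1+g_2)/(r−g_2) = 10156.48497/0.081 = 125388.70340
P_0 = D_1/(1+r)^1 + D_2/(1+r)^2 + D_3/(1+r)^3 + TV/(1+r)^3
    = 6309.99108 + 6613.95140 + 6932.55387 + 89010.56827 = 108867.06462

108867.06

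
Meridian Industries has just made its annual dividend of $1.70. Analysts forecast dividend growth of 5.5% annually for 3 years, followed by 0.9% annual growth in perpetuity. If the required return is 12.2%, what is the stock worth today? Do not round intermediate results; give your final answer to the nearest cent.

D_1 = 1.79350
D_2 = 1.89214
D_3 = 1.99621
Terminal value at year 3: TV = D_3×(1+g_2)/(r−g_2) = 2.01418/0.113 = 17.82457
P_0 = D_1/(1+r)^1 + D_2/(1+r)^2 + D_3/(1+r)^3 + TV/(1+r)^3
    = 1.59848 + 1.50303 + 1.41328 + 12.61945 = 17.13425

$17.13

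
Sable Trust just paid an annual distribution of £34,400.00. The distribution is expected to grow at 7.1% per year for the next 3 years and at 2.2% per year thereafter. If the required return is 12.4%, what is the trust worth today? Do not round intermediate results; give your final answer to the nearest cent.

£391950.04

D_1 = 36842.40000
D_2 = 39458.21040
D_3 = 42259.74334
Terminal value at year 3: TV = D_3×(1+g_2)/(r−g_2) = 43189.45769/0.102 = 423426.05580
P_0 = D_1/(1+r)^1 + D_2/(1+r)^2 + D_3/(1+r)^3 + TV/(1+r)^3
    = 32777.93594 + 31232.35711 + 29759.65700 + 298180.09269 = 391950.04274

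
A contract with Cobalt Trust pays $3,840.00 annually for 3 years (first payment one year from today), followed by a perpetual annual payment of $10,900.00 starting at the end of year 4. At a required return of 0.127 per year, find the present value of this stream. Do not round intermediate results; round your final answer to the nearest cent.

$69071.75

PV of 3-year annuity: $3,840.00 × [1 − (1+0.127)^−3] / 0.127 = 9113.21287
Perpetuity value at year 3: $10,900.00 / 0.127 = 85826.77165
PV of perpetuity: 85826.77165 / (1+0.127)^3 = 59958.53719
Total PV = 9113.21287 + 59958.53719 = 69071.75007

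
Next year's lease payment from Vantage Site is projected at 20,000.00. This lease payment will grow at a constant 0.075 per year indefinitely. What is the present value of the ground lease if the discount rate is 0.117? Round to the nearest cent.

476190.48

Growing perpetuity: P = D₁ / (r − g) = 20,000.0000 / (0.117 − 0.075) = 476,190.48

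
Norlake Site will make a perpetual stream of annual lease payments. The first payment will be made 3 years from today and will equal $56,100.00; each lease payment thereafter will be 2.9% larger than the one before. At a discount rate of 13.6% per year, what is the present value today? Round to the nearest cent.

$406277.17

Value at end of year 2: C₁ / (r − g) = $56,100.00 / (0.136 − 0.029) = $524,299.0654
Discount to today: PV = $524,299.0654 / (1 + 0.136)^2 = $524,299.0654 / 1.290496 = $406,277.17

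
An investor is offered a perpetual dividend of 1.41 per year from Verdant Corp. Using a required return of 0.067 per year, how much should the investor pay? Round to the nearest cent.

Level perpetuity: PV = C / r = 1.41 / 0.067 = 21.04

21.04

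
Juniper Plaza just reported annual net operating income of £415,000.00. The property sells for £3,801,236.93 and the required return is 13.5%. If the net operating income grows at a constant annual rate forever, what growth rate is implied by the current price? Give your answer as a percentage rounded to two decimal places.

2.33%

P = D₀(1+g)/(r−g) ⇒ P(r−g) = D₀(1+g) ⇒ g(P+D₀) = P·r − D₀
g = (P·r − D₀)/(P + D₀) = (£3,801,236.93×0.135 − £415,000.00) / (£3,801,236.93 + £415,000.00) = 0.023283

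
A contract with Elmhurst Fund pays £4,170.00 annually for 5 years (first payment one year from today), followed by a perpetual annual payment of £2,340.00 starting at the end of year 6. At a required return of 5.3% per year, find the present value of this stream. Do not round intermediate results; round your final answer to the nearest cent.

£52008.61

PV of 5-year annuity: £4,170.00 × [1 − (1+0.053)^−5] / 0.053 = 17905.17420
Perpetuity value at year 5: £2,340.00 / 0.053 = 44150.94340
PV of perpetuity: 44150.94340 / (1+0.053)^5 = 34103.43557
Total PV = 17905.17420 + 34103.43557 = 52008.60977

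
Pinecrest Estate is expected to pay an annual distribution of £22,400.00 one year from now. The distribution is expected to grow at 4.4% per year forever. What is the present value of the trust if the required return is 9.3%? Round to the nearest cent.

£457142.86

Growing perpetuity: P = D₁ / (r − g) = £22,400.0000 / (0.093 − 0.044) = £457,142.86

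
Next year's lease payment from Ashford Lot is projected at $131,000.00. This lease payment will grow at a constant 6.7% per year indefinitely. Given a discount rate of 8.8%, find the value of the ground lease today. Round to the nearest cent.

$6238095.24

Growing perpetuity: P = D₁ / (r − g) = $131,000.0000 / (0.088 − 0.067) = $6,238,095.24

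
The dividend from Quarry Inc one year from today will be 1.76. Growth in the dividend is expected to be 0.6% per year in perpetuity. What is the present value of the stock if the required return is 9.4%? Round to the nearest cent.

Growing perpetuity: P = D₁ / (r − g) = 1.7600 / (0.094 − 0.006) = 20.00

20.00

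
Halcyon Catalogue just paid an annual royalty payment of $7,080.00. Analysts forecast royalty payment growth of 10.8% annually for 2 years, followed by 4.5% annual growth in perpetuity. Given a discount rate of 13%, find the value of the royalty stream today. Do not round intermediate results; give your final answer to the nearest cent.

D_1 = 7844.64000
D_2 = 8691.86112
Terminal value at year 2: TV = D_2×(1+g_2)/(r−g_2) = 9082.99487/0.085 = 106858.76318
P_0 = D_1/(1+r)^1 + D_2/(1+r)^2 + TV/(1+r)^2
    = 6942.15929 + 6807.00221 + 83686.08597 = 97435.24748

$97435.25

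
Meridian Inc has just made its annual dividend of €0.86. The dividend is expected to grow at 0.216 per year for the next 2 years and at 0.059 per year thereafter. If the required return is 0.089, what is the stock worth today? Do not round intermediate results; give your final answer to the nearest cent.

D_1 = 1.04576
D_2 = 1.27164
Terminal value at year 2: TV = D_2×(1+g_2)/(r−g_2) = 1.34667/0.03 = 44.88904
P_0 = D_1/(1+r)^1 + D_2/(1+r)^2 + TV/(1+r)^2
    = 0.96029 + 1.07228 + 37.85163 = 39.88420

€39.88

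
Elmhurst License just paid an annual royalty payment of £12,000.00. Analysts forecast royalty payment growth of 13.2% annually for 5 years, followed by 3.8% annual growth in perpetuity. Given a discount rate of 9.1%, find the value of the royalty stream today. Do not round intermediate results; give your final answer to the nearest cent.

£349738.43

D_1 = 13584.00000
D_2 = 15377.08800
D_3 = 17406.86362
D_4 = 19704.56961
D_5 = 22305.57280
Terminal value at year 5: TV = D_5×(1+g_2)/(r−g_2) = 23153.18457/0.053 = 436852.53903
P_0 = D_1/(1+r)^1 + D_2/(1+r)^2 + D_3/(1+r)^3 + D_4/(1+r)^4 + D_5/(1+r)^5 + TV/(1+r)^5
    = 12450.96242 + 12918.87210 + 13404.36592 + 13908.10469 + 14430.77407 + 282625.34876 = 349738.42796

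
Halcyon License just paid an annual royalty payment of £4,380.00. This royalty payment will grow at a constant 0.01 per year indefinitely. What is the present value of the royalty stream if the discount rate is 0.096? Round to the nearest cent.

£51439.53

D₁ = D₀ × (1 + g) = £4,380.00 × 1.01 = £4,423.8000
Growing perpetuity: P = D₁ / (r − g) = £4,423.8000 / (0.096 − 0.01) = £51,439.53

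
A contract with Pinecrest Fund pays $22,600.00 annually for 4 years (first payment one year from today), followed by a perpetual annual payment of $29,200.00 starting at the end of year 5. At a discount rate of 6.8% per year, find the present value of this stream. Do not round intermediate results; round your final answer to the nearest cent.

$406954.86

PV of 4-year annuity: $22,600.00 × [1 − (1+0.068)^−4] / 0.068 = 76897.87756
Perpetuity value at year 4: $29,200.00 / 0.068 = 429411.76471
PV of perpetuity: 429411.76471 / (1+0.068)^4 = 330056.98485
Total PV = 76897.87756 + 330056.98485 = 406954.86241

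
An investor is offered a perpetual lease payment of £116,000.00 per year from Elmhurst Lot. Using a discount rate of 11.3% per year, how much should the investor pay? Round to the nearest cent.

Level perpetuity: PV = C / r = £116,000.00 / 0.113 = £1,026,548.67

£1026548.67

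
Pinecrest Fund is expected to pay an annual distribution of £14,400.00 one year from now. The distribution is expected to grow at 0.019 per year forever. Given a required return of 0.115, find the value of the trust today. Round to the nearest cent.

Growing perpetuity: P = D₁ / (r − g) = £14,400.0000 / (0.115 − 0.019) = £150,000.00

£150000.00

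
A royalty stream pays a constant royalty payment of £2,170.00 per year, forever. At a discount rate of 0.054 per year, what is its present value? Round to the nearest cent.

Level perpetuity: PV = C / r = £2,170.00 / 0.054 = £40,185.19

£40185.19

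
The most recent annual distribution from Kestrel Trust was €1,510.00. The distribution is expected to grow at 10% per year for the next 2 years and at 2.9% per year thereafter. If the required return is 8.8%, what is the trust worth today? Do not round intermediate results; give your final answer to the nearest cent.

D_1 = 1661.00000
D_2 = 1827.10000
Terminal value at year 2: TV = D_2×(1+g_2)/(r−g_2) = 1880.08590/0.059 = 31865.86271
P_0 = D_1/(1+r)^1 + D_2/(1+r)^2 + TV/(1+r)^2
    = 1526.65441 + 1543.49251 + 26919.55584 = 29989.70277

€29989.70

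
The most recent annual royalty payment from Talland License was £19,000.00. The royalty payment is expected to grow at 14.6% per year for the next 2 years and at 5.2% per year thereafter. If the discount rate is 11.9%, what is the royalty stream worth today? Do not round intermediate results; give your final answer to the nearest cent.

£352284.98

D_1 = 21774.00000
D_2 = 24953.00400
Terminal value at year 2: TV = D_2×(1+g_2)/(r−g_2) = 26250.56021/0.067 = 391799.40609
P_0 = D_1/(1+r)^1 + D_2/(1+r)^2 + TV/(1+r)^2
    = 19458.44504 + 19927.95176 + 312898.58580 = 352284.98259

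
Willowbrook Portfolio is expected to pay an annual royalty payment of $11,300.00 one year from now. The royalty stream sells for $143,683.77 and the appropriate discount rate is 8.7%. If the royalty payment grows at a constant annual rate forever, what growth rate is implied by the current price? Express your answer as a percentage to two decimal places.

0.84%

P = D₁/(r−g) ⇒ g = r − D₁/P = 0.087 − $11,300.00/$143,683.77 = 0.008355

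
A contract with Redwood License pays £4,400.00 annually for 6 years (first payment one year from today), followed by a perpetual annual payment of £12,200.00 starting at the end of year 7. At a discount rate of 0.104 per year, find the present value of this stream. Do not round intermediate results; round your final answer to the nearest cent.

PV of 6-year annuity: £4,400.00 × [1 − (1+0.104)^−6] / 0.104 = 18940.58802
Perpetuity value at year 6: £12,200.00 / 0.104 = 117307.69231
PV of perpetuity: 117307.69231 / (1+0.104)^6 = 64790.60734
Total PV = 18940.58802 + 64790.60734 = 83731.19536

£83731.20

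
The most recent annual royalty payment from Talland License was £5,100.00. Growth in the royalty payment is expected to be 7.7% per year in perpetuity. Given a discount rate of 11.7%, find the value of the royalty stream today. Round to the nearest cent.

£137317.50

D₁ = D₀ × (1 + g) = £5,100.00 × 1.077 = £5,492.7000
Growing perpetuity: P = D₁ / (r − g) = £5,492.7000 / (0.117 − 0.077) = £137,317.50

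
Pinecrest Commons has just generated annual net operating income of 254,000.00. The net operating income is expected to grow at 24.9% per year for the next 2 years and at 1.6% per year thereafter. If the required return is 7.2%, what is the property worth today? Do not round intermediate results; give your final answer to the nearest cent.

6896422.41

D_1 = 317246.00000
D_2 = 396240.25400
Terminal value at year 2: TV = D_2×(1+g_2)/(r−g_2) = 402580.09806/0.056 = 7188930.32257
P_0 = D_1/(1+r)^1 + D_2/(1+r)^2 + TV/(1+r)^2
    = 295938.43284 + 344801.40169 + 6255682.57352 = 6896422.40805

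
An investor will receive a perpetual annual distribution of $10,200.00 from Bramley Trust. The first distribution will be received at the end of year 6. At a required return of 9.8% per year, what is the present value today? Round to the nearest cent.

Value at end of year 5: C / r = $10,200.00 / 0.098 = $104,081.6327
Discount to today: PV = $104,081.6327 / (1 + 0.098)^5 = $104,081.6327 / 1.595922 = $65,217.24

$65217.24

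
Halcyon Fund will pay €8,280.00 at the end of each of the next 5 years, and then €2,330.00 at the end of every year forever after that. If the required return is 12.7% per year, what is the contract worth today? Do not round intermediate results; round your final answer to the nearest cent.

PV of 5-year annuity: €8,280.00 × [1 − (1+0.127)^−5] / 0.127 = 29337.11872
Perpetuity value at year 5: €2,330.00 / 0.127 = 18346.45669
PV of perpetuity: 18346.45669 / (1+0.127)^5 = 10090.96314
Total PV = 29337.11872 + 10090.96314 = 39428.08186

€39428.08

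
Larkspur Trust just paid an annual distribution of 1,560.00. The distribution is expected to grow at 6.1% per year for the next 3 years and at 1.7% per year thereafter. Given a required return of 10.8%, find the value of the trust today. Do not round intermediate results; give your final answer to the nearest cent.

19602.51

D_1 = 1655.16000
D_2 = 1756.12476
D_3 = 1863.24837
Terminal value at year 3: TV = D_3×(1+g_2)/(r−g_2) = 1894.92359/0.091 = 20823.33618
P_0 = D_1/(1+r)^1 + D_2/(1+r)^2 + D_3/(1+r)^3 + TV/(1+r)^3
    = 1493.82671 + 1430.46042 + 1369.78204 + 15308.44328 = 19602.51246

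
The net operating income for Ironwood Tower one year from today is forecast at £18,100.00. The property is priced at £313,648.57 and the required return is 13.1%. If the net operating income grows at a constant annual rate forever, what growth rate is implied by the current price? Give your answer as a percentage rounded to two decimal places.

P = D₁/(r−g) ⇒ g = r − D₁/P = 0.131 − £18,100.00/£313,648.57 = 0.073292

7.33%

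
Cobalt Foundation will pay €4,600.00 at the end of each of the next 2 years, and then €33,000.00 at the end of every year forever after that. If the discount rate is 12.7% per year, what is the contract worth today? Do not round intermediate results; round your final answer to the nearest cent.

€212282.94

PV of 2-year annuity: €4,600.00 × [1 − (1+0.127)^−2] / 0.127 = 7703.31203
Perpetuity value at year 2: €33,000.00 / 0.127 = 259842.51969
PV of perpetuity: 259842.51969 / (1+0.127)^2 = 204579.62907
Total PV = 7703.31203 + 204579.62907 = 212282.94109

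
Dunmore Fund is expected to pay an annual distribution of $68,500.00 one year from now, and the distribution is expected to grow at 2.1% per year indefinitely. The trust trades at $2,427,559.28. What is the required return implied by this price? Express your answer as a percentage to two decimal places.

P = D₁/(r − g) ⇒ r = D₁/P + g = $68,500.0000/$2,427,559.28 + 0.021 = 0.028218 + 0.021 = 0.049218

4.92%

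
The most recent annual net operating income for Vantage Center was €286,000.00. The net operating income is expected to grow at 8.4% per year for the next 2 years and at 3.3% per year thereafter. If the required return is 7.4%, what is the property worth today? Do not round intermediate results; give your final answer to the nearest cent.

€7920629.51

D_1 = 310024.00000
D_2 = 336066.01600
Terminal value at year 2: TV = D_2×(1+g_2)/(r−g_2) = 347156.19453/0.041 = 8467224.25678
P_0 = D_1/(1+r)^1 + D_2/(1+r)^2 + TV/(1+r)^2
    = 288662.94227 + 291350.67916 + 7340615.89212 = 7920629.51356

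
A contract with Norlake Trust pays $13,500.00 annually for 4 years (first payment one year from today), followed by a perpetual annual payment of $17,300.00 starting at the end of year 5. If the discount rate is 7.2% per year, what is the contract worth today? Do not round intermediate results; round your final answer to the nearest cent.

$227464.28

PV of 4-year annuity: $13,500.00 × [1 − (1+0.072)^−4] / 0.072 = 45521.64807
Perpetuity value at year 4: $17,300.00 / 0.072 = 240277.77778
PV of perpetuity: 240277.77778 / (1+0.072)^4 = 181942.62878
Total PV = 45521.64807 + 181942.62878 = 227464.27684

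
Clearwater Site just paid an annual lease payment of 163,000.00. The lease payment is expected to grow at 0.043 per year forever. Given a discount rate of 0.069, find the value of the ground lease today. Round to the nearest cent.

D₁ = D₀ × (1 + g) = 163,000.00 × 1.043 = 170,009.0000
Growing perpetuity: P = D₁ / (r − g) = 170,009.0000 / (0.069 − 0.043) = 6,538,807.69

6538807.69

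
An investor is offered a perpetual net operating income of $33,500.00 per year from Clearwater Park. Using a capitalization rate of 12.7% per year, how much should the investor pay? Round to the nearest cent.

$263779.53

Level perpetuity: PV = C / r = $33,500.00 / 0.127 = $263,779.53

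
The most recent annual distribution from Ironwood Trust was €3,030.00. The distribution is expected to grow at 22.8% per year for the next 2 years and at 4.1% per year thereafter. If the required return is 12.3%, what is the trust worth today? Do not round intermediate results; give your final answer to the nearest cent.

€52932.05

D_1 = 3720.84000
D_2 = 4569.19152
Terminal value at year 2: TV = D_2×(1+g_2)/(r−g_2) = 4756.52837/0.082 = 58006.44356
P_0 = D_1/(1+r)^1 + D_2/(1+r)^2 + TV/(1+r)^2
    = 3313.30365 + 3623.09607 + 45995.64641 = 52932.04613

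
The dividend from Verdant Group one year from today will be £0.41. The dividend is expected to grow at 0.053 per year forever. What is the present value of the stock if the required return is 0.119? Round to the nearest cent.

Growing perpetuity: P = D₁ / (r − g) = £0.4100 / (0.119 − 0.053) = £6.21

£6.21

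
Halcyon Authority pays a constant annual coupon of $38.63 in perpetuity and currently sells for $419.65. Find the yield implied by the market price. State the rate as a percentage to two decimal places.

P = C/r ⇒ r = C/P = $38.63/$419.65 = 0.092053

9.21%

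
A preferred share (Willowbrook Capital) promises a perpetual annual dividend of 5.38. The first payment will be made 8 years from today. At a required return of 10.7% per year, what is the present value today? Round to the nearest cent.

Value at end of year 7: C / r = 5.38 / 0.107 = 50.2804
Discount to today: PV = 50.2804 / (1 + 0.107)^7 = 50.2804 / 2.037198 = 24.68

24.68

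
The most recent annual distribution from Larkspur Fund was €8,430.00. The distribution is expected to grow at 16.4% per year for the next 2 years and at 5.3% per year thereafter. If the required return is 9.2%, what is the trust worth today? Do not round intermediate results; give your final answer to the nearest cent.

€277178.11

D_1 = 9812.52000
D_2 = 11421.77328
Terminal value at year 2: TV = D_2×(1+g_2)/(r−g_2) = 12027.12726/0.039 = 308387.87856
P_0 = D_1/(1+r)^1 + D_2/(1+r)^2 + TV/(1+r)^2
    = 8985.82418 + 9578.29610 + 258613.99469 = 277178.11496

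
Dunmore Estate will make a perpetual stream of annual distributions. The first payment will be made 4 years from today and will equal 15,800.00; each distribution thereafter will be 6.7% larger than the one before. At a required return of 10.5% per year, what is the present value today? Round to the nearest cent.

Value at end of year 3: C₁ / (r − g) = 15,800.00 / (0.105 − 0.067) = 415,789.4737
Discount to today: PV = 415,789.4737 / (1 + 0.105)^3 = 415,789.4737 / 1.349233 = 308,167.37

308167.37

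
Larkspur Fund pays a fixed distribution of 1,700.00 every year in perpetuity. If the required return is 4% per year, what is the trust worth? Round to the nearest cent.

42500.00

Level perpetuity: PV = C / r = 1,700.00 / 0.04 = 42,500.00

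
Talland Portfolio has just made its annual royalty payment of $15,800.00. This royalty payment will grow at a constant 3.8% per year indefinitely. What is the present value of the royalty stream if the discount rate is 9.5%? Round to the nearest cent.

D₁ = D₀ × (1 + g) = $15,800.00 × 1.038 = $16,400.4000
Growing perpetuity: P = D₁ / (r − g) = $16,400.4000 / (0.095 − 0.038) = $287,726.32

$287726.32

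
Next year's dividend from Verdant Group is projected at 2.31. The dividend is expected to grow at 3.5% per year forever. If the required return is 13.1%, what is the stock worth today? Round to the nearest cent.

24.06

Growing perpetuity: P = D₁ / (r − g) = 2.3100 / (0.131 − 0.035) = 24.06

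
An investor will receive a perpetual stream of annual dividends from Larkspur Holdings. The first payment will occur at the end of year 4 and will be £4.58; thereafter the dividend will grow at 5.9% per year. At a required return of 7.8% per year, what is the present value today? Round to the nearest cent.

Value at end of year 3: C₁ / (r − g) = £4.58 / (0.078 − 0.059) = £241.0526
Discount to today: PV = £241.0526 / (1 + 0.078)^3 = £241.0526 / 1.252727 = £192.42

£192.42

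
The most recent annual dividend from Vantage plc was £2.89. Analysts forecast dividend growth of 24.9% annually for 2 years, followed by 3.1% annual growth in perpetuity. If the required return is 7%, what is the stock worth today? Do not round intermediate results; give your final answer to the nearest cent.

£111.41

D_1 = 3.60961
D_2 = 4.50840
Terminal value at year 2: TV = D_2×(1+g_2)/(r−g_2) = 4.64816/0.039 = 119.18368
P_0 = D_1/(1+r)^1 + D_2/(1+r)^2 + TV/(1+r)^2
    = 3.37347 + 3.93781 + 104.09964 = 111.41092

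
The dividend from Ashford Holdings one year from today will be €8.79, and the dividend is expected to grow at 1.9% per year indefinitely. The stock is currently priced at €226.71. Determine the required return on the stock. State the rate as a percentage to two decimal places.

5.78%

P = D₁/(r − g) ⇒ r = D₁/P + g = €8.7900/€226.71 + 0.019 = 0.038772 + 0.019 = 0.057772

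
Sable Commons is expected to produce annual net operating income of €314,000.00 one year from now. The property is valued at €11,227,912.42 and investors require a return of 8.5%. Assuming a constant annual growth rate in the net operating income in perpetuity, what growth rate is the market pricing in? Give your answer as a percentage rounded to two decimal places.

P = D₁/(r−g) ⇒ g = r − D₁/P = 0.085 − €314,000.00/€11,227,912.42 = 0.057034

5.70%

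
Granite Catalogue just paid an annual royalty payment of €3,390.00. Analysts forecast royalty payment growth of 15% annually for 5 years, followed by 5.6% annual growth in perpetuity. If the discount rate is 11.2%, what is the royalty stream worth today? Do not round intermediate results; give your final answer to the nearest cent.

D_1 = 3898.50000
D_2 = 4483.27500
D_3 = 5155.76625
D_4 = 5929.13119
D_5 = 6818.50087
Terminal value at year 5: TV = D_5×(1+g_2)/(r−g_2) = 7200.33691/0.056 = 128577.44489
P_0 = D_1/(1+r)^1 + D_2/(1+r)^2 + D_3/(1+r)^3 + D_4/(1+r)^4 + D_5/(1+r)^5 + TV/(1+r)^5
    = 3505.84532 + 3625.64939 + 3749.54748 + 3877.67950 + 4010.19013 + 75620.72816 = 94389.63999

€94389.64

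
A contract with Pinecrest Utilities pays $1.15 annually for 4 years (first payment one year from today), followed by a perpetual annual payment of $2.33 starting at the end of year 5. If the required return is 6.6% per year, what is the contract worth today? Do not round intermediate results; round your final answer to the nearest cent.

$31.27

PV of 4-year annuity: $1.15 × [1 − (1+0.066)^−4] / 0.066 = 3.93073
Perpetuity value at year 4: $2.33 / 0.066 = 35.30303
PV of perpetuity: 35.30303 / (1+0.066)^4 = 27.33903
Total PV = 3.93073 + 27.33903 = 31.26976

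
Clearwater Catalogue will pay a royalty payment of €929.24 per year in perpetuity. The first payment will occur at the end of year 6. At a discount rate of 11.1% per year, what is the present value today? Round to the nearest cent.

€4945.78

Value at end of year 5: C / r = €929.24 / 0.111 = €8,371.5315
Discount to today: PV = €8,371.5315 / (1 + 0.111)^5 = €8,371.5315 / 1.692662 = €4,945.78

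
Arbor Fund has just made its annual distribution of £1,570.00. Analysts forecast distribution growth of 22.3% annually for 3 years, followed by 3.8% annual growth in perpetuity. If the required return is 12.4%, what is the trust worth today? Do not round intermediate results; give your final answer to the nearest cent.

D_1 = 1920.11000
D_2 = 2348.29453
D_3 = 2871.96421
Terminal value at year 3: TV = D_3×(1+g_2)/(r−g_2) = 2981.09885/0.086 = 34663.94012
P_0 = D_1/(1+r)^1 + D_2/(1+r)^2 + D_3/(1+r)^3 + TV/(1+r)^3
    = 1708.28292 + 1858.74556 + 2022.46069 + 24410.63023 = 30000.11940

£30000.12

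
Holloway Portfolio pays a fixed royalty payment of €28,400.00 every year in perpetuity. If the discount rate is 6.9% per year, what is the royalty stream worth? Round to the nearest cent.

€411594.20

Level perpetuity: PV = C / r = €28,400.00 / 0.069 = €411,594.20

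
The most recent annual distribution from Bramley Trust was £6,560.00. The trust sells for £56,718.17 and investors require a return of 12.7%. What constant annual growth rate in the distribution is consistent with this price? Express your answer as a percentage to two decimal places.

P = D₀(1+g)/(r−g) ⇒ P(r−g) = D₀(1+g) ⇒ g(P+D₀) = P·r − D₀
g = (P·r − D₀)/(P + D₀) = (£56,718.17×0.127 − £6,560.00) / (£56,718.17 + £6,560.00) = 0.010165

1.02%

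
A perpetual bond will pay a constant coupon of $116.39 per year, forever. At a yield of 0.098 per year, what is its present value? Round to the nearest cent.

$1187.65

Level perpetuity: PV = C / r = $116.39 / 0.098 = $1,187.65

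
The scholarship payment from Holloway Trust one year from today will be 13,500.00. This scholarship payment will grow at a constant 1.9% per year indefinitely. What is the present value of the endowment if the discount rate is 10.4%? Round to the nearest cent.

158823.53

Growing perpetuity: P = D₁ / (r − g) = 13,500.0000 / (0.104 − 0.019) = 158,823.53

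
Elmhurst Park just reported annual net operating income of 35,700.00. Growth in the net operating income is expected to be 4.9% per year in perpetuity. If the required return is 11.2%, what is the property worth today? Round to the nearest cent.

594433.33

D₁ = D₀ × (1 + g) = 35,700.00 × 1.049 = 37,449.3000
Growing perpetuity: P = D₁ / (r − g) = 37,449.3000 / (0.112 − 0.049) = 594,433.33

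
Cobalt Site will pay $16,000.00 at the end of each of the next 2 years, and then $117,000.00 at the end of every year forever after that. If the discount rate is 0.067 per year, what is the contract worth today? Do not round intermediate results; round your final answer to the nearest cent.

PV of 2-year annuity: $16,000.00 × [1 − (1+0.067)^−2] / 0.067 = 29049.02902
Perpetuity value at year 2: $117,000.00 / 0.067 = 1746268.65672
PV of perpetuity: 1746268.65672 / (1+0.067)^2 = 1533847.63201
Total PV = 29049.02902 + 1533847.63201 = 1562896.66103

$1562896.66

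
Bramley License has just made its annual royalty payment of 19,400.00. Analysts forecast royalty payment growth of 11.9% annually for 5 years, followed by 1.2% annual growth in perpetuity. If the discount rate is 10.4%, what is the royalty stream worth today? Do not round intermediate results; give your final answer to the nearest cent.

329322.78

D_1 = 21708.60000
D_2 = 24291.92340
D_3 = 27182.66228
D_4 = 30417.39910
D_5 = 34037.06959
Terminal value at year 5: TV = D_5×(1+g_2)/(r−g_2) = 34445.51442/0.092 = 374407.76548
P_0 = D_1/(1+r)^1 + D_2/(1+r)^2 + D_3/(1+r)^3 + D_4/(1+r)^4 + D_5/(1+r)^5 + TV/(1+r)^5
    = 19663.58696 + 19930.75526 + 20201.55356 + 20476.03119 + 20754.23814 + 228296.61952 = 329322.78463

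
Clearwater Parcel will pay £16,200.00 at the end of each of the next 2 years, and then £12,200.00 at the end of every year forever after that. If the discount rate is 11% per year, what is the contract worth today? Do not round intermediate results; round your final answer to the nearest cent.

PV of 2-year annuity: £16,200.00 × [1 − (1+0.11)^−2] / 0.11 = 27742.87801
Perpetuity value at year 2: £12,200.00 / 0.11 = 110909.09091
PV of perpetuity: 110909.09091 / (1+0.11)^2 = 90016.30623
Total PV = 27742.87801 + 90016.30623 = 117759.18425

£117759.18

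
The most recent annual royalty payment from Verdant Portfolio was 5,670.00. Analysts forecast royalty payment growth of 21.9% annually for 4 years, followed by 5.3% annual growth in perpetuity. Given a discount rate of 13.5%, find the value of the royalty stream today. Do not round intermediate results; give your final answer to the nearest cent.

124077.37

D_1 = 6911.73000
D_2 = 8425.39887
D_3 = 10270.56122
D_4 = 12519.81413
Terminal value at year 4: TV = D_4×(1+g_2)/(r−g_2) = 13183.36428/0.082 = 160772.73511
P_0 = D_1/(1+r)^1 + D_2/(1+r)^2 + D_3/(1+r)^3 + D_4/(1+r)^4 + TV/(1+r)^4
    = 6089.62996 + 6540.31623 + 7024.35725 + 7544.22158 + 96878.84535 = 124077.37036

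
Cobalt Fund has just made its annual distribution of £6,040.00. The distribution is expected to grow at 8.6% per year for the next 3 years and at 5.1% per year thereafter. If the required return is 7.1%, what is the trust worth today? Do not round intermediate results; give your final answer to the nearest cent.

£349558.19

D_1 = 6559.44000
D_2 = 7123.55184
D_3 = 7736.17730
Terminal value at year 3: TV = D_3×(1+g_2)/(r−g_2) = 8130.72234/0.02 = 406536.11702
P_0 = D_1/(1+r)^1 + D_2/(1+r)^2 + D_3/(1+r)^3 + TV/(1+r)^3
    = 6124.59384 + 6210.37246 + 6297.35247 + 330925.87226 = 349558.19103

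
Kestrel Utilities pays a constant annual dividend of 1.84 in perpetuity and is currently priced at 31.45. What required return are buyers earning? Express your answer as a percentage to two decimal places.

P = C/r ⇒ r = C/P = 1.84/31.45 = 0.058506

5.85%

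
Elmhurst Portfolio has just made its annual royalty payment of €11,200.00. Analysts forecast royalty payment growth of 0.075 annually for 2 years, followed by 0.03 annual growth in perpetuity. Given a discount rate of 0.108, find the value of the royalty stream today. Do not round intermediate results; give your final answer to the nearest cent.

D_1 = 12040.00000
D_2 = 12943.00000
Terminal value at year 2: TV = D_2×(1+g_2)/(r−g_2) = 13331.29000/0.078 = 170913.97436
P_0 = D_1/(1+r)^1 + D_2/(1+r)^2 + TV/(1+r)^2
    = 10866.42599 + 10542.78695 + 139218.85333 = 160628.06628

€160628.07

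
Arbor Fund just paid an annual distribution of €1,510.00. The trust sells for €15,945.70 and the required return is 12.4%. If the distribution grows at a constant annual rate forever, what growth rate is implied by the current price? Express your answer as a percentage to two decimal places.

2.68%

P = D₀(1+g)/(r−g) ⇒ P(r−g) = D₀(1+g) ⇒ g(P+D₀) = P·r − D₀
g = (P·r − D₀)/(P + D₀) = (€15,945.70×0.124 − €1,510.00) / (€15,945.70 + €1,510.00) = 0.026769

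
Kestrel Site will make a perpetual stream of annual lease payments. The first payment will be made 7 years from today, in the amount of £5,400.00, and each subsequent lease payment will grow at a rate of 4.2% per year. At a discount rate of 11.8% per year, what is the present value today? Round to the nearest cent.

£36385.58

Value at end of year 6: C₁ / (r − g) = £5,400.00 / (0.118 − 0.042) = £71,052.6316
Discount to today: PV = £71,052.6316 / (1 + 0.118)^6 = £71,052.6316 / 1.952769 = £36,385.58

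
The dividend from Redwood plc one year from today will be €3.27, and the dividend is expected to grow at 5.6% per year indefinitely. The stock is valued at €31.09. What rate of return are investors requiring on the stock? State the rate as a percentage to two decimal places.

16.12%

P = D₁/(r − g) ⇒ r = D₁/P + g = €3.2700/€31.09 + 0.056 = 0.105179 + 0.056 = 0.161179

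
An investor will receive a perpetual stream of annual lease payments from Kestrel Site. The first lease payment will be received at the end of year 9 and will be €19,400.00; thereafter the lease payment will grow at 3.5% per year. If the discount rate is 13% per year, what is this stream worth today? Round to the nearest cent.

€76815.80

Value at end of year 8: C₁ / (r − g) = €19,400.00 / (0.13 − 0.035) = €204,210.5263
Discount to today: PV = €204,210.5263 / (1 + 0.13)^8 = €204,210.5263 / 2.658444 = €76,815.80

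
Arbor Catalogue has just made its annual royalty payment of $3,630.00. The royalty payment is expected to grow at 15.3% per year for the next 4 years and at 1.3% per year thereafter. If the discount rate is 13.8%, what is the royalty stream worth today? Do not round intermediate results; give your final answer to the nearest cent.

$46004.29

D_1 = 4185.39000
D_2 = 4825.75467
D_3 = 5564.09513
D_4 = 6415.40169
Terminal value at year 4: TV = D_4×(1+g_2)/(r−g_2) = 6498.80191/0.125 = 51990.41530
P_0 = D_1/(1+r)^1 + D_2/(1+r)^2 + D_3/(1+r)^3 + D_4/(1+r)^4 + TV/(1+r)^4
    = 3677.84710 + 3726.32487 + 3775.44163 + 3825.20580 + 30999.46783 = 46004.28724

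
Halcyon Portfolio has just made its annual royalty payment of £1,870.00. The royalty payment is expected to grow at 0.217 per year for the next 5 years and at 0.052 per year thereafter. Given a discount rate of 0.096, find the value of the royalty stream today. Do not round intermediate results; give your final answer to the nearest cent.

D_1 = 2275.79000
D_2 = 2769.63643
D_3 = 3370.64754
D_4 = 4102.07805
D_5 = 4992.22899
Terminal value at year 5: TV = D_5×(1+g_2)/(r−g_2) = 5251.82489/0.044 = 119359.65670
P_0 = D_1/(1+r)^1 + D_2/(1+r)^2 + D_3/(1+r)^3 + D_4/(1+r)^4 + D_5/(1+r)^5 + TV/(1+r)^5
    = 2076.45073 + 2305.69392 + 2560.24590 + 2842.90078 + 3156.76118 + 75475.28998 = 88417.34249

£88417.34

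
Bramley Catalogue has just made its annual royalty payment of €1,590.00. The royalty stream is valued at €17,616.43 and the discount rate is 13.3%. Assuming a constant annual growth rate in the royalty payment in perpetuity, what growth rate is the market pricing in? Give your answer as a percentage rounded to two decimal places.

3.92%

P = D₀(1+g)/(r−g) ⇒ P(r−g) = D₀(1+g) ⇒ g(P+D₀) = P·r − D₀
g = (P·r − D₀)/(P + D₀) = (€17,616.43×0.133 − €1,590.00) / (€17,616.43 + €1,590.00) = 0.039205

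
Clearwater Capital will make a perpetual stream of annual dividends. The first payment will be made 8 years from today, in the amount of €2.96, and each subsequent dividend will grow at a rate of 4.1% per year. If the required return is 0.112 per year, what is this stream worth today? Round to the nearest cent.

€19.83

Value at end of year 7: C₁ / (r − g) = €2.96 / (0.112 − 0.041) = €41.6901
Discount to today: PV = €41.6901 / (1 + 0.112)^7 = €41.6901 / 2.102488 = €19.83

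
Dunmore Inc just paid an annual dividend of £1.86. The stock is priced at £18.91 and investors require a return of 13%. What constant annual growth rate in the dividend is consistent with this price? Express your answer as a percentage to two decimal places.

P = D₀(1+g)/(r−g) ⇒ P(r−g) = D₀(1+g) ⇒ g(P+D₀) = P·r − D₀
g = (P·r − D₀)/(P + D₀) = (£18.91×0.13 − £1.86) / (£18.91 + £1.86) = 0.028806

2.88%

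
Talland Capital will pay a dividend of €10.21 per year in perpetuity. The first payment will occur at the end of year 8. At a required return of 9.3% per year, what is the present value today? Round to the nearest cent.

€58.91

Value at end of year 7: C / r = €10.21 / 0.093 = €109.7849
Discount to today: PV = €109.7849 / (1 + 0.093)^7 = €109.7849 / 1.863550 = €58.91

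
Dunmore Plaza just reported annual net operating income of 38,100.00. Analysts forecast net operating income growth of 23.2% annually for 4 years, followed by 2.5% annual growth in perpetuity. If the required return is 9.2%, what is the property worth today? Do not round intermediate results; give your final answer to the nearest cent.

1152255.71

D_1 = 46939.20000
D_2 = 57829.09440
D_3 = 71245.44430
D_4 = 87774.38738
Terminal value at year 4: TV = D_4×(1+g_2)/(r−g_2) = 89968.74706/0.067 = 1342817.12034
P_0 = D_1/(1+r)^1 + D_2/(1+r)^2 + D_3/(1+r)^3 + D_4/(1+r)^4 + TV/(1+r)^4
    = 42984.61538 + 48495.46351 + 54712.83063 + 61727.29609 + 944335.49993 = 1152255.70554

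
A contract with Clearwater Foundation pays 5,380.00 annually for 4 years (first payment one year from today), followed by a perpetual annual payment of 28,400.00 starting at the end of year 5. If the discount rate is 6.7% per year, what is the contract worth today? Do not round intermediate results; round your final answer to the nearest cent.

345375.99

PV of 4-year annuity: 5,380.00 × [1 − (1+0.067)^−4] / 0.067 = 18347.29717
Perpetuity value at year 4: 28,400.00 / 0.067 = 423880.59701
PV of perpetuity: 423880.59701 / (1+0.067)^4 = 327028.69374
Total PV = 18347.29717 + 327028.69374 = 345375.99091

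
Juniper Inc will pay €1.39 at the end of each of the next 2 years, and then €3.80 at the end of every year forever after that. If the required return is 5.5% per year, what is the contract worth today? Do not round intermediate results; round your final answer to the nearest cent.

PV of 2-year annuity: €1.39 × [1 − (1+0.055)^−2] / 0.055 = 2.56638
Perpetuity value at year 2: €3.80 / 0.055 = 69.09091
PV of perpetuity: 69.09091 / (1+0.055)^2 = 62.07489
Total PV = 2.56638 + 62.07489 = 64.64128

€64.64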